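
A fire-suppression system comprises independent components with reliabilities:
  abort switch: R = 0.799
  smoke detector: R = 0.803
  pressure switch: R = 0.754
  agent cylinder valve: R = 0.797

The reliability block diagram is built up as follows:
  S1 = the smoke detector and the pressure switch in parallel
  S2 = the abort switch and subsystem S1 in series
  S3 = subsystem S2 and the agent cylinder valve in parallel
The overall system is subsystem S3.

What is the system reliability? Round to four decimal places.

Parallel (smoke detector and pressure switch): 1 − (1 − 0.803000)(1 − 0.754000) = 0.951538
Series (abort switch and [0.951538]): 0.799000 × 0.951538 = 0.760279
Parallel ([0.760279] and agent cylinder valve): 1 − (1 − 0.760279)(1 − 0.797000) = 0.9513

0.9513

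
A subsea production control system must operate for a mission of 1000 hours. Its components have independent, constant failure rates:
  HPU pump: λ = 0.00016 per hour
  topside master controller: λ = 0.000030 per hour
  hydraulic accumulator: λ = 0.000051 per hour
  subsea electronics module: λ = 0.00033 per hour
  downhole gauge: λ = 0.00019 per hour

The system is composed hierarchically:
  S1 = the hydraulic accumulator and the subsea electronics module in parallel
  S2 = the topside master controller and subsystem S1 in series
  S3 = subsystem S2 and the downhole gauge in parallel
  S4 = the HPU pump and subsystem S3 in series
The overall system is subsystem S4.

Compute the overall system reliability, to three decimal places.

R(HPU pump) = exp(−0.00016 × 1000) = 0.85214
R(topside master controller) = exp(−0.000030 × 1000) = 0.97045
R(hydraulic accumulator) = exp(−0.000051 × 1000) = 0.95028
R(subsea electronics module) = exp(−0.00033 × 1000) = 0.71892
R(downhole gauge) = exp(−0.00019 × 1000) = 0.82696
Parallel (hydraulic accumulator and subsea electronics module): 1 − (1 − 0.95028)(1 − 0.71892) = 0.98602
Series (topside master controller and [0.98602]): 0.97045 × 0.98602 = 0.95688
Parallel ([0.95688] and downhole gauge): 1 − (1 − 0.95688)(1 − 0.82696) = 0.99254
Series (HPU pump and [0.99254]): 0.85214 × 0.99254 = 0.846

0.846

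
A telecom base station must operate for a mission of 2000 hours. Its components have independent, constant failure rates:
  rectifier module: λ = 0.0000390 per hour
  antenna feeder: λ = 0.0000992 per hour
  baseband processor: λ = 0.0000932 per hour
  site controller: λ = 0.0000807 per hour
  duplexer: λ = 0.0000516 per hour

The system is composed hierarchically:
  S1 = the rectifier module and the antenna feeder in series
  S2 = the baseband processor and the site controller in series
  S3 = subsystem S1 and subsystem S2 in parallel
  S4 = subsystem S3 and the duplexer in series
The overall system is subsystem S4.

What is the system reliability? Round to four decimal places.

R(rectifier module) = exp(−0.0000390 × 2000) = 0.924964
R(antenna feeder) = exp(−0.0000992 × 2000) = 0.820042
R(baseband processor) = exp(−0.0000932 × 2000) = 0.829942
R(site controller) = exp(−0.0000807 × 2000) = 0.850952
R(duplexer) = exp(−0.0000516 × 2000) = 0.901947
Series (rectifier module and antenna feeder): 0.924964 × 0.820042 = 0.758509
Series (baseband processor and site controller): 0.829942 × 0.850952 = 0.706241
Parallel ([0.758509] and [0.706241]): 1 − (1 − 0.758509)(1 − 0.706241) = 0.929060
Series ([0.929060] and duplexer): 0.929060 × 0.901947 = 0.8380

0.8380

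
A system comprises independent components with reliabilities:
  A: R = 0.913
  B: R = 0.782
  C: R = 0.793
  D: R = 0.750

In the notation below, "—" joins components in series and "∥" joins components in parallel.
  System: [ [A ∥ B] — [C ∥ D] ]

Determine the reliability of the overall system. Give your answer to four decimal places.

Parallel (A and B): 1 − (1 − 0.913000)(1 − 0.782000) = 0.981034
Parallel (C and D): 1 − (1 − 0.793000)(1 − 0.750000) = 0.948250
Series ([0.981034] and [0.948250]): 0.981034 × 0.948250 = 0.9303

0.9303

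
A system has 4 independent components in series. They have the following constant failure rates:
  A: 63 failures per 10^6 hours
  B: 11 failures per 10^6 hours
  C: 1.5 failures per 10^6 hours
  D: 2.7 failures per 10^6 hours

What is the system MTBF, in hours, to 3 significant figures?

Series of exponential components: λ_sys = Σ λ_i
λ_sys = 0.000063 + 0.000011 + 0.0000015 + 0.0000027 = 7.8200e-05 /h
MTBF = 1 / λ_sys = 12800 h

12800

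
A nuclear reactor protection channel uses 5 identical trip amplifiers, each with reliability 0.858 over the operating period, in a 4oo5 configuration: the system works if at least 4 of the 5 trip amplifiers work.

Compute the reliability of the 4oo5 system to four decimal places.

0.8498

R = Σ_{i=4}^{5} C(5,i) p^i (1−p)^{5−i} with p = 0.858
C(5,4)·0.858^4·0.142^1 = 0.384776
C(5,5)·0.858^5·0.142^0 = 0.464982
Sum = 0.8498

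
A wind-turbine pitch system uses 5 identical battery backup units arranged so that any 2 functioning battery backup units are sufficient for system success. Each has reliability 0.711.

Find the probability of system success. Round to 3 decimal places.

R = Σ_{i=2}^{5} C(5,i) p^i (1−p)^{5−i} with p = 0.711
C(5,2)·0.711^2·0.289^3 = 0.12202
C(5,3)·0.711^3·0.289^2 = 0.30020
C(5,4)·0.711^4·0.289^1 = 0.36927
C(5,5)·0.711^5·0.289^0 = 0.18170
Sum = 0.973

0.973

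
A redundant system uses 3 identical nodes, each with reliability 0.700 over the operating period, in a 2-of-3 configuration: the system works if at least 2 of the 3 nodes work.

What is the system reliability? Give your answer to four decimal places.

R = Σ_{i=2}^{3} C(3,i) p^i (1−p)^{3−i} with p = 0.700
C(3,2)·0.700^2·0.300^1 = 0.441000
C(3,3)·0.700^3·0.300^0 = 0.343000
Sum = 0.7840

0.7840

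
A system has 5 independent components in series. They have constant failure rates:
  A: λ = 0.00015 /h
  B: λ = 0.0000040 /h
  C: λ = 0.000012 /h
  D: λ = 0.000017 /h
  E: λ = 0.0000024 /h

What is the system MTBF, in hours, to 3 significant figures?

5390

Series of exponential components: λ_sys = Σ λ_i
λ_sys = 0.00015 + 0.0000040 + 0.000012 + 0.000017 + 0.0000024 = 1.8540e-04 /h
MTBF = 1 / λ_sys = 5390 h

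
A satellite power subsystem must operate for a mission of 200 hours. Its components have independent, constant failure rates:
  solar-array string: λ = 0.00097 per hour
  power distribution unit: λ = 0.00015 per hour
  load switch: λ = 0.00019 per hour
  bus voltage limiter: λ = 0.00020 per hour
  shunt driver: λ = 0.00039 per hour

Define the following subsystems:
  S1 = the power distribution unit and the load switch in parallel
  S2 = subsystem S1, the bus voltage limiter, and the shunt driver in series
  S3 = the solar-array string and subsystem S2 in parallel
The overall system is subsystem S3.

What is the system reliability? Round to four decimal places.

R(solar-array string) = exp(−0.00097 × 200) = 0.823658
R(power distribution unit) = exp(−0.00015 × 200) = 0.970446
R(load switch) = exp(−0.00019 × 200) = 0.962713
R(bus voltage limiter) = exp(−0.00020 × 200) = 0.960789
R(shunt driver) = exp(−0.00039 × 200) = 0.924964
Parallel (power distribution unit and load switch): 1 − (1 − 0.970446)(1 − 0.962713) = 0.998898
Series ([0.998898], bus voltage limiter, and shunt driver): 0.998898 × 0.960789 × 0.924964 = 0.887716
Parallel (solar-array string and [0.887716]): 1 − (1 − 0.823658)(1 − 0.887716) = 0.9802

0.9802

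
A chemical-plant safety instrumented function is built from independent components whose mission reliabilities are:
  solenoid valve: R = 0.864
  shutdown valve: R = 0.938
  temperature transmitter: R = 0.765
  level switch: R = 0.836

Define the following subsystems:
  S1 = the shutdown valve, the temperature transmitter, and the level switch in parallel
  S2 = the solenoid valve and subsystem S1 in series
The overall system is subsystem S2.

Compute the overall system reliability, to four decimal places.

Parallel (shutdown valve, temperature transmitter, and level switch): 1 − (1 − 0.938000)(1 − 0.765000)(1 − 0.836000) = 0.997611
Series (solenoid valve and [0.997611]): 0.864000 × 0.997611 = 0.8619

0.8619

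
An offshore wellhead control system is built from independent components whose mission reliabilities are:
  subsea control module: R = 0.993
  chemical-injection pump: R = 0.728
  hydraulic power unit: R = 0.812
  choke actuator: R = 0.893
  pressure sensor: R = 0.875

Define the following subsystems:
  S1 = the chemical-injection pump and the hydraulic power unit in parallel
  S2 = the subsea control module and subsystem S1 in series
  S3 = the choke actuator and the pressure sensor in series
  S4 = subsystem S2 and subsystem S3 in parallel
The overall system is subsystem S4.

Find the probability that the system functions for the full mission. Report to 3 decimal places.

0.987

Parallel (chemical-injection pump and hydraulic power unit): 1 − (1 − 0.72800)(1 − 0.81200) = 0.94886
Series (subsea control module and [0.94886]): 0.99300 × 0.94886 = 0.94222
Series (choke actuator and pressure sensor): 0.89300 × 0.87500 = 0.78138
Parallel ([0.94222] and [0.78138]): 1 − (1 − 0.94222)(1 − 0.78138) = 0.987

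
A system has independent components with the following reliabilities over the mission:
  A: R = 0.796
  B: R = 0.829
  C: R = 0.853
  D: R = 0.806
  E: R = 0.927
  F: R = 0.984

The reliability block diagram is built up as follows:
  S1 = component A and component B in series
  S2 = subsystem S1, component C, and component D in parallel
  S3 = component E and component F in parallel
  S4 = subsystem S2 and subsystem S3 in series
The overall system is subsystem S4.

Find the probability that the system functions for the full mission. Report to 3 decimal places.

Series (A and B): 0.79600 × 0.82900 = 0.65988
Parallel ([0.65988], C, and D): 1 − (1 − 0.65988)(1 − 0.85300)(1 − 0.80600) = 0.99030
Parallel (E and F): 1 − (1 − 0.92700)(1 − 0.98400) = 0.99883
Series ([0.99030] and [0.99883]): 0.99030 × 0.99883 = 0.989

0.989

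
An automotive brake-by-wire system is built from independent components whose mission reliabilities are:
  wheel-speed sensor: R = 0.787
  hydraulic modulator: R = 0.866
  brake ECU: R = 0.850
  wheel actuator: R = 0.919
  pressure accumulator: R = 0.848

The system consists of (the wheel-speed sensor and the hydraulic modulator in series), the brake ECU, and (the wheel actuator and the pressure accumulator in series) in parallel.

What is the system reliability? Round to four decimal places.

0.9895

Series (wheel-speed sensor and hydraulic modulator): 0.787000 × 0.866000 = 0.681542
Series (wheel actuator and pressure accumulator): 0.919000 × 0.848000 = 0.779312
Parallel ([0.681542], brake ECU, and [0.779312]): 1 − (1 − 0.681542)(1 − 0.850000)(1 − 0.779312) = 0.9895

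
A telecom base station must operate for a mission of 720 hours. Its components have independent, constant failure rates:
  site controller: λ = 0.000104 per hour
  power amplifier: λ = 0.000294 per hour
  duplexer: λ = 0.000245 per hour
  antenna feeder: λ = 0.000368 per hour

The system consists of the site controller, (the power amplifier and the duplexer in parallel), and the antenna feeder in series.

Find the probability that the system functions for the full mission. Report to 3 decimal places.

0.690

R(site controller) = exp(−0.000104 × 720) = 0.92785
R(power amplifier) = exp(−0.000294 × 720) = 0.80922
R(duplexer) = exp(−0.000245 × 720) = 0.83828
R(antenna feeder) = exp(−0.000368 × 720) = 0.76724
Parallel (power amplifier and duplexer): 1 − (1 − 0.80922)(1 − 0.83828) = 0.96915
Series (site controller, [0.96915], and antenna feeder): 0.92785 × 0.96915 × 0.76724 = 0.690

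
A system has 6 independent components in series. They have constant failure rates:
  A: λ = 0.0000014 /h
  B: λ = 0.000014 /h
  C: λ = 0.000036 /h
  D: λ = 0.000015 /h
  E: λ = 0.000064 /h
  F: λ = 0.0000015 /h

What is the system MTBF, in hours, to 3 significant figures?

Series of exponential components: λ_sys = Σ λ_i
λ_sys = 0.0000014 + 0.000014 + 0.000036 + 0.000015 + 0.000064 + 0.0000015 = 1.3190e-04 /h
MTBF = 1 / λ_sys = 7580 h

7580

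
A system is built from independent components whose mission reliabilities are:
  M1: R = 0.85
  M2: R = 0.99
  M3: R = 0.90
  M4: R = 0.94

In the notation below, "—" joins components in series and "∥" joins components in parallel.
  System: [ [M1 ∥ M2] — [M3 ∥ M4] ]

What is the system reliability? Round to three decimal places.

Parallel (M1 and M2): 1 − (1 − 0.85000)(1 − 0.99000) = 0.99850
Parallel (M3 and M4): 1 − (1 − 0.90000)(1 − 0.94000) = 0.99400
Series ([0.99850] and [0.99400]): 0.99850 × 0.99400 = 0.993

0.993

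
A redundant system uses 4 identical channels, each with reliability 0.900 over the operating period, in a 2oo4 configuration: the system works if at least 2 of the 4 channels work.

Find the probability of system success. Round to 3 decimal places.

R = Σ_{i=2}^{4} C(4,i) p^i (1−p)^{4−i} with p = 0.900
C(4,2)·0.900^2·0.100^2 = 0.04860
C(4,3)·0.900^3·0.100^1 = 0.29160
C(4,4)·0.900^4·0.100^0 = 0.65610
Sum = 0.996

0.996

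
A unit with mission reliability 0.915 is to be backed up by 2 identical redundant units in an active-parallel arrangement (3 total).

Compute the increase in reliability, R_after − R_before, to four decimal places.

0.0844

R_before = 0.915
R_after = 1 − (1 − 0.915)^3 = 0.9994
ΔR = 0.9994 − 0.915 = 0.0844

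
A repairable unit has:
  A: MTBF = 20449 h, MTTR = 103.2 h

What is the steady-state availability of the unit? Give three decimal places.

A(A) = MTBF/(MTBF+MTTR) = 20449/(20449+103.2) = 0.995

0.995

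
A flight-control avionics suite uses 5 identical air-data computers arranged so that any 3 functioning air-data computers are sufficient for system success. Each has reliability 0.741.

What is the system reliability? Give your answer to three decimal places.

R = Σ_{i=3}^{5} C(5,i) p^i (1−p)^{5−i} with p = 0.741
C(5,3)·0.741^3·0.259^2 = 0.27293
C(5,4)·0.741^4·0.259^1 = 0.39043
C(5,5)·0.741^5·0.259^0 = 0.22340
Sum = 0.887

0.887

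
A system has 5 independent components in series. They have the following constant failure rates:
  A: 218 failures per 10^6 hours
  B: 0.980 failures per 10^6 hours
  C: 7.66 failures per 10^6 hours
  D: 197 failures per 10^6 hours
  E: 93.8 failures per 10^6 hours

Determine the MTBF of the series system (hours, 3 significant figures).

1930

Series of exponential components: λ_sys = Σ λ_i
λ_sys = 0.000218 + 0.000000980 + 0.00000766 + 0.000197 + 0.0000938 = 5.1744e-04 /h
MTBF = 1 / λ_sys = 1930 h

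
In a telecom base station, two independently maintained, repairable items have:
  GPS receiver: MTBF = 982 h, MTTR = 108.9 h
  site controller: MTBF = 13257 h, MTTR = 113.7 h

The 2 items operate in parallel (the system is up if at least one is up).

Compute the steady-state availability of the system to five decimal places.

A(GPS receiver) = MTBF/(MTBF+MTTR) = 982/(982+108.9) = 0.900174
A(site controller) = MTBF/(MTBF+MTTR) = 13257/(13257+113.7) = 0.991496
Parallel availability: 1 − (1 − 0.900174)(1 − 0.991496) = 0.99915

0.99915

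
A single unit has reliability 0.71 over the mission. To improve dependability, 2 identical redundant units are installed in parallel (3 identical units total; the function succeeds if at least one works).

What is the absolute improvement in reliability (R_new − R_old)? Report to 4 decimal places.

0.2656

R_before = 0.71
R_after = 1 − (1 − 0.71)^3 = 0.9756
ΔR = 0.9756 − 0.71 = 0.2656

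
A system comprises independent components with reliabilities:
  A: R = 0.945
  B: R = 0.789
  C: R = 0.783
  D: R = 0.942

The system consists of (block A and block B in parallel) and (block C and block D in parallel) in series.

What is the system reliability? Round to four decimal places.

0.9760

Parallel (A and B): 1 − (1 − 0.945000)(1 − 0.789000) = 0.988395
Parallel (C and D): 1 − (1 − 0.783000)(1 − 0.942000) = 0.987414
Series ([0.988395] and [0.987414]): 0.988395 × 0.987414 = 0.9760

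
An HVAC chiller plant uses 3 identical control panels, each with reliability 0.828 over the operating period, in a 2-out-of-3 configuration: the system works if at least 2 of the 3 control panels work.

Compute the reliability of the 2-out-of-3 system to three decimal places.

0.921

R = Σ_{i=2}^{3} C(3,i) p^i (1−p)^{3−i} with p = 0.828
C(3,2)·0.828^2·0.172^1 = 0.35376
C(3,3)·0.828^3·0.172^0 = 0.56766
Sum = 0.921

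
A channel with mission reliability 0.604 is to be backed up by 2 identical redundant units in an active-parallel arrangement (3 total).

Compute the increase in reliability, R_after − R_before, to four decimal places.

0.3339

R_before = 0.604
R_after = 1 − (1 − 0.604)^3 = 0.9379
ΔR = 0.9379 − 0.604 = 0.3339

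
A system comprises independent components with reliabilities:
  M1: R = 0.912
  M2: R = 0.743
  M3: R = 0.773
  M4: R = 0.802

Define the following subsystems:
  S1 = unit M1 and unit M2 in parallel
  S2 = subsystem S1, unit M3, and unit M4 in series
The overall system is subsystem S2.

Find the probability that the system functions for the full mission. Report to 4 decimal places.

Parallel (M1 and M2): 1 − (1 − 0.912000)(1 − 0.743000) = 0.977384
Series ([0.977384], M3, and M4): 0.977384 × 0.773000 × 0.802000 = 0.6059

0.6059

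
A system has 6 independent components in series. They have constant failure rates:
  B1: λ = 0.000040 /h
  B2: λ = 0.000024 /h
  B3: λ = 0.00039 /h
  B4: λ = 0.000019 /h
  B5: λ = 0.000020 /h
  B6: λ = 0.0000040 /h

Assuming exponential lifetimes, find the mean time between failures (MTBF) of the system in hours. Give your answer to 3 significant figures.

Series of exponential components: λ_sys = Σ λ_i
λ_sys = 0.000040 + 0.000024 + 0.00039 + 0.000019 + 0.000020 + 0.0000040 = 4.9700e-04 /h
MTBF = 1 / λ_sys = 2010 h

2010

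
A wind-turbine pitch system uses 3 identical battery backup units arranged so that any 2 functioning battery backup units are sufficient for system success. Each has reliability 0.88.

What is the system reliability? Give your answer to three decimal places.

R = Σ_{i=2}^{3} C(3,i) p^i (1−p)^{3−i} with p = 0.88
C(3,2)·0.88^2·0.12^1 = 0.27878
C(3,3)·0.88^3·0.12^0 = 0.68147
Sum = 0.960

0.960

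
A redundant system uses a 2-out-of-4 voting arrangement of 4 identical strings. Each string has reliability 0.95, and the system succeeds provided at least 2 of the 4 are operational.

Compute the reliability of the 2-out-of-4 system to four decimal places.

0.9995

R = Σ_{i=2}^{4} C(4,i) p^i (1−p)^{4−i} with p = 0.95
C(4,2)·0.95^2·0.05^2 = 0.013538
C(4,3)·0.95^3·0.05^1 = 0.171475
C(4,4)·0.95^4·0.05^0 = 0.814506
Sum = 0.9995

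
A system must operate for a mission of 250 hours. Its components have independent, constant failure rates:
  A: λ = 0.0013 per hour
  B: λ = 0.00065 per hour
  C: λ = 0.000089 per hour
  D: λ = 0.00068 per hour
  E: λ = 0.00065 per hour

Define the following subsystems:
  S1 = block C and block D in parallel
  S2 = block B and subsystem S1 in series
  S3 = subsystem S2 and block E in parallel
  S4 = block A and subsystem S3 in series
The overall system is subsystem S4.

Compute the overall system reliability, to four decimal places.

0.7060

R(A) = exp(−0.0013 × 250) = 0.722527
R(B) = exp(−0.00065 × 250) = 0.850016
R(C) = exp(−0.000089 × 250) = 0.977996
R(D) = exp(−0.00068 × 250) = 0.843665
R(E) = exp(−0.00065 × 250) = 0.850016
Parallel (C and D): 1 − (1 − 0.977996)(1 − 0.843665) = 0.996560
Series (B and [0.996560]): 0.850016 × 0.996560 = 0.847092
Parallel ([0.847092] and E): 1 − (1 − 0.847092)(1 − 0.850016) = 0.977066
Series (A and [0.977066]): 0.722527 × 0.977066 = 0.7060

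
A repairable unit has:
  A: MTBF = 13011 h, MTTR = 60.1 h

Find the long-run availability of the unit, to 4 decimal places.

0.9954

A(A) = MTBF/(MTBF+MTTR) = 13011/(13011+60.1) = 0.9954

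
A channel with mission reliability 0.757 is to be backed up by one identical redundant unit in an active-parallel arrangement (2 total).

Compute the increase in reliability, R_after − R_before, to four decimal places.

R_before = 0.757
R_after = 1 − (1 − 0.757)^2 = 0.9410
ΔR = 0.9410 − 0.757 = 0.1840

0.1840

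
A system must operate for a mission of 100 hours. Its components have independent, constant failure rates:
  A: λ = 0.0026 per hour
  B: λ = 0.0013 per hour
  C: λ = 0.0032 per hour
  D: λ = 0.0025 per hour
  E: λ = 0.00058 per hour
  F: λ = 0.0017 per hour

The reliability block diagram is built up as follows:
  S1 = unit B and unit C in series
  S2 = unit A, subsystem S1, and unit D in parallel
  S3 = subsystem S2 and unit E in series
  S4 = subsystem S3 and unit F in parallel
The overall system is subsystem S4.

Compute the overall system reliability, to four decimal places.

R(A) = exp(−0.0026 × 100) = 0.771052
R(B) = exp(−0.0013 × 100) = 0.878095
R(C) = exp(−0.0032 × 100) = 0.726149
R(D) = exp(−0.0025 × 100) = 0.778801
R(E) = exp(−0.00058 × 100) = 0.943650
R(F) = exp(−0.0017 × 100) = 0.843665
Series (B and C): 0.878095 × 0.726149 = 0.637628
Parallel (A, [0.637628], and D): 1 − (1 − 0.771052)(1 − 0.637628)(1 − 0.778801) = 0.981648
Series ([0.981648] and E): 0.981648 × 0.943650 = 0.926332
Parallel ([0.926332] and F): 1 − (1 − 0.926332)(1 − 0.843665) = 0.9885

0.9885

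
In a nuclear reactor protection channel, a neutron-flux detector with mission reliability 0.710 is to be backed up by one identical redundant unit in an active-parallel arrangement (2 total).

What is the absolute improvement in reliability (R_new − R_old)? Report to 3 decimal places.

R_before = 0.710
R_after = 1 − (1 − 0.710)^2 = 0.916
ΔR = 0.916 − 0.710 = 0.206

0.206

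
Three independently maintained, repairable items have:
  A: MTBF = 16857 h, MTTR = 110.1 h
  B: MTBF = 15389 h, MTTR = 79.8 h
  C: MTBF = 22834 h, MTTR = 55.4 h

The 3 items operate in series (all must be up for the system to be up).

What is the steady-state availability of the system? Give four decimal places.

A(A) = MTBF/(MTBF+MTTR) = 16857/(16857+110.1) = 0.993511
A(B) = MTBF/(MTBF+MTTR) = 15389/(15389+79.8) = 0.994841
A(C) = MTBF/(MTBF+MTTR) = 22834/(22834+55.4) = 0.997580
Series availability: 0.993511 × 0.994841 × 0.997580 = 0.9860

0.9860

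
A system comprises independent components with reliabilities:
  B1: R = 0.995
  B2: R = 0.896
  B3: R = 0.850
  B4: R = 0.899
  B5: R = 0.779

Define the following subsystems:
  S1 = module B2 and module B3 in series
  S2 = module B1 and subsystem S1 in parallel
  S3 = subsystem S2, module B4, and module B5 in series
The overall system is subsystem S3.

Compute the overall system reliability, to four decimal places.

0.6995

Series (B2 and B3): 0.896000 × 0.850000 = 0.761600
Parallel (B1 and [0.761600]): 1 − (1 − 0.995000)(1 − 0.761600) = 0.998808
Series ([0.998808], B4, and B5): 0.998808 × 0.899000 × 0.779000 = 0.6995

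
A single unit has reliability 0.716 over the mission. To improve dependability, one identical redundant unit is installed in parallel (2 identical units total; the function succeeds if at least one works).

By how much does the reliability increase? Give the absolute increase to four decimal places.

R_before = 0.716
R_after = 1 − (1 − 0.716)^2 = 0.9193
ΔR = 0.9193 − 0.716 = 0.2033

0.2033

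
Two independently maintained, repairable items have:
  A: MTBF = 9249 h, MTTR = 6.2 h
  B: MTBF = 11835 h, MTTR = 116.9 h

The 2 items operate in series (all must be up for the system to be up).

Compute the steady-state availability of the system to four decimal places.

0.9896

A(A) = MTBF/(MTBF+MTTR) = 9249/(9249+6.2) = 0.999330
A(B) = MTBF/(MTBF+MTTR) = 11835/(11835+116.9) = 0.990219
Series availability: 0.999330 × 0.990219 = 0.9896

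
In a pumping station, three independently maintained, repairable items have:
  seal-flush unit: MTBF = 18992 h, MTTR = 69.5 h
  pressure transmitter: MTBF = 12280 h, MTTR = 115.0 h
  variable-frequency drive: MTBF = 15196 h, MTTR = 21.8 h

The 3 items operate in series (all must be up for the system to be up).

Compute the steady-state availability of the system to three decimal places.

0.986

A(seal-flush unit) = MTBF/(MTBF+MTTR) = 18992/(18992+69.5) = 0.996354
A(pressure transmitter) = MTBF/(MTBF+MTTR) = 12280/(12280+115.0) = 0.990722
A(variable-frequency drive) = MTBF/(MTBF+MTTR) = 15196/(15196+21.8) = 0.998567
Series availability: 0.996354 × 0.990722 × 0.998567 = 0.986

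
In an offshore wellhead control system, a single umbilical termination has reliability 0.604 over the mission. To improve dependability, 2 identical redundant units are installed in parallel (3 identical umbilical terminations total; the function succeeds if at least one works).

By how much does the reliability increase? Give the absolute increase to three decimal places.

R_before = 0.604
R_after = 1 − (1 − 0.604)^3 = 0.938
ΔR = 0.938 − 0.604 = 0.334

0.334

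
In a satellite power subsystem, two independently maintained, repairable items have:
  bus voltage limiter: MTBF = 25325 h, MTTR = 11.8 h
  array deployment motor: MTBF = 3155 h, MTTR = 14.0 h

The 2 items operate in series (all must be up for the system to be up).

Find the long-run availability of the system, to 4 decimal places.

0.9951

A(bus voltage limiter) = MTBF/(MTBF+MTTR) = 25325/(25325+11.8) = 0.999534
A(array deployment motor) = MTBF/(MTBF+MTTR) = 3155/(3155+14.0) = 0.995582
Series availability: 0.999534 × 0.995582 = 0.9951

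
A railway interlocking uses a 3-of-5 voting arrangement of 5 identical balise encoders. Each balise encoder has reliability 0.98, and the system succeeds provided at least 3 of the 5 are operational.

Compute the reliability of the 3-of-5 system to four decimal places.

0.9999

R = Σ_{i=3}^{5} C(5,i) p^i (1−p)^{5−i} with p = 0.98
C(5,3)·0.98^3·0.02^2 = 0.003765
C(5,4)·0.98^4·0.02^1 = 0.092237
C(5,5)·0.98^5·0.02^0 = 0.903921
Sum = 0.9999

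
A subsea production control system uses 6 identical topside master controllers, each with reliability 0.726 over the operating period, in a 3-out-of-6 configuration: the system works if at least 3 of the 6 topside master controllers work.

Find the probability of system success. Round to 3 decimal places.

0.948

R = Σ_{i=3}^{6} C(6,i) p^i (1−p)^{6−i} with p = 0.726
C(6,3)·0.726^3·0.274^3 = 0.15743
C(6,4)·0.726^4·0.274^2 = 0.31285
C(6,5)·0.726^5·0.274^1 = 0.33158
C(6,6)·0.726^6·0.274^0 = 0.14643
Sum = 0.948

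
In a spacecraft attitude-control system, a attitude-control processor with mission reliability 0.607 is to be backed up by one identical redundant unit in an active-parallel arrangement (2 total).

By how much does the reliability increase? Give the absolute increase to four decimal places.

0.2386

R_before = 0.607
R_after = 1 − (1 − 0.607)^2 = 0.8456
ΔR = 0.8456 − 0.607 = 0.2386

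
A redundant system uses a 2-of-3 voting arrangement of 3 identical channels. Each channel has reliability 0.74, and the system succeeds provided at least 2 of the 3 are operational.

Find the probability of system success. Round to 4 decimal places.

0.8324

R = Σ_{i=2}^{3} C(3,i) p^i (1−p)^{3−i} with p = 0.74
C(3,2)·0.74^2·0.26^1 = 0.427128
C(3,3)·0.74^3·0.26^0 = 0.405224
Sum = 0.8324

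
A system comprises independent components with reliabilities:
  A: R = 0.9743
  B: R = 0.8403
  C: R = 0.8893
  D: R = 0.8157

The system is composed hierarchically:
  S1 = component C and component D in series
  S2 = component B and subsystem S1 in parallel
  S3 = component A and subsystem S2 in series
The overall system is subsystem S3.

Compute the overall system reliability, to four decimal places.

Series (C and D): 0.889300 × 0.815700 = 0.725402
Parallel (B and [0.725402]): 1 − (1 − 0.840300)(1 − 0.725402) = 0.956147
Series (A and [0.956147]): 0.974300 × 0.956147 = 0.9316

0.9316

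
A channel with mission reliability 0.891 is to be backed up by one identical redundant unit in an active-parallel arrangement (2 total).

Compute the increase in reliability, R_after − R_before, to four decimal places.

R_before = 0.891
R_after = 1 − (1 − 0.891)^2 = 0.9881
ΔR = 0.9881 − 0.891 = 0.0971

0.0971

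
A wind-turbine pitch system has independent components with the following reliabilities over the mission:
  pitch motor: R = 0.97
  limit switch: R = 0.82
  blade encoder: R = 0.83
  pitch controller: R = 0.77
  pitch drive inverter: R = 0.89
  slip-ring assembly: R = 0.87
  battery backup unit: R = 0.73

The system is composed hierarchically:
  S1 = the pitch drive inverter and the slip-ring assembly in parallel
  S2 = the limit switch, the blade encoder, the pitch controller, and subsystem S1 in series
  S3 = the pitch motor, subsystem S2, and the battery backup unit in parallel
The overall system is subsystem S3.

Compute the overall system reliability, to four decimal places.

0.9961

Parallel (pitch drive inverter and slip-ring assembly): 1 − (1 − 0.890000)(1 − 0.870000) = 0.985700
Series (limit switch, blade encoder, pitch controller, and [0.985700]): 0.820000 × 0.830000 × 0.770000 × 0.985700 = 0.516568
Parallel (pitch motor, [0.516568], and battery backup unit): 1 − (1 − 0.970000)(1 − 0.516568)(1 − 0.730000) = 0.9961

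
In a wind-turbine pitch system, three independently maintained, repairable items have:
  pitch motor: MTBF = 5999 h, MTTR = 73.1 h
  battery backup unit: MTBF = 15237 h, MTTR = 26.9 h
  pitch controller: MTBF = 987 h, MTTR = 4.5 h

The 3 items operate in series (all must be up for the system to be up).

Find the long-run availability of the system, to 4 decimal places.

A(pitch motor) = MTBF/(MTBF+MTTR) = 5999/(5999+73.1) = 0.987961
A(battery backup unit) = MTBF/(MTBF+MTTR) = 15237/(15237+26.9) = 0.998238
A(pitch controller) = MTBF/(MTBF+MTTR) = 987/(987+4.5) = 0.995461
Series availability: 0.987961 × 0.998238 × 0.995461 = 0.9817

0.9817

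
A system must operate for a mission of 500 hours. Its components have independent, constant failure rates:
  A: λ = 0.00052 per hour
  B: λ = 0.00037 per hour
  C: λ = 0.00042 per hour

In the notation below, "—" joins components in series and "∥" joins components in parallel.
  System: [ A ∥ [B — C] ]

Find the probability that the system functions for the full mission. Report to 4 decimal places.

0.9253

R(A) = exp(−0.00052 × 500) = 0.771052
R(B) = exp(−0.00037 × 500) = 0.831104
R(C) = exp(−0.00042 × 500) = 0.810584
Series (B and C): 0.831104 × 0.810584 = 0.673680
Parallel (A and [0.673680]): 1 − (1 − 0.771052)(1 − 0.673680) = 0.9253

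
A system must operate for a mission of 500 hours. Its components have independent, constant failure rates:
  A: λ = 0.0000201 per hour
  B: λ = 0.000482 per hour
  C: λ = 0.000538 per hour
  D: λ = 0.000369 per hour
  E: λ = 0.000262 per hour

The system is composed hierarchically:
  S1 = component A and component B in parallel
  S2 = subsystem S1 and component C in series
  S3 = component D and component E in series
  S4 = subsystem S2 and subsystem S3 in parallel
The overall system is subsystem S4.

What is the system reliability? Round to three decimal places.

0.936

R(A) = exp(−0.0000201 × 500) = 0.99000
R(B) = exp(−0.000482 × 500) = 0.78584
R(C) = exp(−0.000538 × 500) = 0.76414
R(D) = exp(−0.000369 × 500) = 0.83152
R(E) = exp(−0.000262 × 500) = 0.87722
Parallel (A and B): 1 − (1 − 0.99000)(1 − 0.78584) = 0.99786
Series ([0.99786] and C): 0.99786 × 0.76414 = 0.76250
Series (D and E): 0.83152 × 0.87722 = 0.72943
Parallel ([0.76250] and [0.72943]): 1 − (1 − 0.76250)(1 − 0.72943) = 0.936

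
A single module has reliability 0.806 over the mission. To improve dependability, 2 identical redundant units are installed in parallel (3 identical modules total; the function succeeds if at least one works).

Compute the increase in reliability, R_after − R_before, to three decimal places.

0.187

R_before = 0.806
R_after = 1 − (1 − 0.806)^3 = 0.993
ΔR = 0.993 − 0.806 = 0.187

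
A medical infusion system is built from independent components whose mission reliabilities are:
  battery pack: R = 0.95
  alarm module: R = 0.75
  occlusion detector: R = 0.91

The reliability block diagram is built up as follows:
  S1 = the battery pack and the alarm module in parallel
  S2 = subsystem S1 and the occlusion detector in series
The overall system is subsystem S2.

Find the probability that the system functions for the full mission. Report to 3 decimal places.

0.899

Parallel (battery pack and alarm module): 1 − (1 − 0.95000)(1 − 0.75000) = 0.98750
Series ([0.98750] and occlusion detector): 0.98750 × 0.91000 = 0.899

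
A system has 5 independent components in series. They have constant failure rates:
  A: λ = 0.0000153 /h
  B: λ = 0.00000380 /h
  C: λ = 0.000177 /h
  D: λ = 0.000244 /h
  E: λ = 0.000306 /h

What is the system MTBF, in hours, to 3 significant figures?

1340

Series of exponential components: λ_sys = Σ λ_i
λ_sys = 0.0000153 + 0.00000380 + 0.000177 + 0.000244 + 0.000306 = 7.4610e-04 /h
MTBF = 1 / λ_sys = 1340 h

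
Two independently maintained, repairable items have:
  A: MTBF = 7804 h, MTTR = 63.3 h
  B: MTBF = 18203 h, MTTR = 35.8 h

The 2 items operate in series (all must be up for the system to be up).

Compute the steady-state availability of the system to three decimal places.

A(A) = MTBF/(MTBF+MTTR) = 7804/(7804+63.3) = 0.991954
A(B) = MTBF/(MTBF+MTTR) = 18203/(18203+35.8) = 0.998037
Series availability: 0.991954 × 0.998037 = 0.990

0.990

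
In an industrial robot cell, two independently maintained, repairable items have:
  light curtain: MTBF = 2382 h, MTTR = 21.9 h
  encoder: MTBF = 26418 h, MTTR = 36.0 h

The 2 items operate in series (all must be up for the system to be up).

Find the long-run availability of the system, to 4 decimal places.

0.9895

A(light curtain) = MTBF/(MTBF+MTTR) = 2382/(2382+21.9) = 0.990890
A(encoder) = MTBF/(MTBF+MTTR) = 26418/(26418+36.0) = 0.998639
Series availability: 0.990890 × 0.998639 = 0.9895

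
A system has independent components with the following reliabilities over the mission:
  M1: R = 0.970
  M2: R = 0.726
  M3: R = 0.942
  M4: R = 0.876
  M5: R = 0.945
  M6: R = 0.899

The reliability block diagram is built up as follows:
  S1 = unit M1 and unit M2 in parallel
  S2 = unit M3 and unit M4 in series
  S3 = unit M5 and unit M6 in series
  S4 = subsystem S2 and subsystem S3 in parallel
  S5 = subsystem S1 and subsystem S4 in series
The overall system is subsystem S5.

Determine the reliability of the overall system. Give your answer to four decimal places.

0.9657

Parallel (M1 and M2): 1 − (1 − 0.970000)(1 − 0.726000) = 0.991780
Series (M3 and M4): 0.942000 × 0.876000 = 0.825192
Series (M5 and M6): 0.945000 × 0.899000 = 0.849555
Parallel ([0.825192] and [0.849555]): 1 − (1 − 0.825192)(1 − 0.849555) = 0.973701
Series ([0.991780] and [0.973701]): 0.991780 × 0.973701 = 0.9657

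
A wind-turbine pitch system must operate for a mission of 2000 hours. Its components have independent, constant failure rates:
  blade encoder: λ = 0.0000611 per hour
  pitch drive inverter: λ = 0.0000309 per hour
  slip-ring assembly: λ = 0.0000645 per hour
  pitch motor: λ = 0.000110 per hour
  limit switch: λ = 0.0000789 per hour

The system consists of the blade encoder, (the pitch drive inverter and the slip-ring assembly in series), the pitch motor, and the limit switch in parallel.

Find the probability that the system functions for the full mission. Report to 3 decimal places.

0.999

R(blade encoder) = exp(−0.0000611 × 2000) = 0.88497
R(pitch drive inverter) = exp(−0.0000309 × 2000) = 0.94007
R(slip-ring assembly) = exp(−0.0000645 × 2000) = 0.87897
R(pitch motor) = exp(−0.000110 × 2000) = 0.80252
R(limit switch) = exp(−0.0000789 × 2000) = 0.85402
Series (pitch drive inverter and slip-ring assembly): 0.94007 × 0.87897 = 0.82629
Parallel (blade encoder, [0.82629], pitch motor, and limit switch): 1 − (1 − 0.88497)(1 − 0.82629)(1 − 0.80252)(1 − 0.85402) = 0.999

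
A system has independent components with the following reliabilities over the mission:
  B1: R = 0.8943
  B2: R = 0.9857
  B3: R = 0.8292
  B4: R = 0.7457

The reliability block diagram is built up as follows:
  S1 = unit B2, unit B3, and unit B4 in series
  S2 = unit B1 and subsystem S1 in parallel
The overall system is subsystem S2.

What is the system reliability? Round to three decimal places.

0.959

Series (B2, B3, and B4): 0.98570 × 0.82920 × 0.74570 = 0.60949
Parallel (B1 and [0.60949]): 1 − (1 − 0.89430)(1 − 0.60949) = 0.959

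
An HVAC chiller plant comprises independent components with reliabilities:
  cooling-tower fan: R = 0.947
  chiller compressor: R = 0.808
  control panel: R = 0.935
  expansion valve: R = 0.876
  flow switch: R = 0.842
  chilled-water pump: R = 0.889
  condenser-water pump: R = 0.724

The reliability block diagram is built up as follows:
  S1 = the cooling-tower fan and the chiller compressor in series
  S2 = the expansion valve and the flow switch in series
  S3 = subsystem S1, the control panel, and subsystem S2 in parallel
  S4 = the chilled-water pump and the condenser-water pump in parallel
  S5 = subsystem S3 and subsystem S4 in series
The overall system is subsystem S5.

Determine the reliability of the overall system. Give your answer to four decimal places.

Series (cooling-tower fan and chiller compressor): 0.947000 × 0.808000 = 0.765176
Series (expansion valve and flow switch): 0.876000 × 0.842000 = 0.737592
Parallel ([0.765176], control panel, and [0.737592]): 1 − (1 − 0.765176)(1 − 0.935000)(1 − 0.737592) = 0.995995
Parallel (chilled-water pump and condenser-water pump): 1 − (1 − 0.889000)(1 − 0.724000) = 0.969364
Series ([0.995995] and [0.969364]): 0.995995 × 0.969364 = 0.9655

0.9655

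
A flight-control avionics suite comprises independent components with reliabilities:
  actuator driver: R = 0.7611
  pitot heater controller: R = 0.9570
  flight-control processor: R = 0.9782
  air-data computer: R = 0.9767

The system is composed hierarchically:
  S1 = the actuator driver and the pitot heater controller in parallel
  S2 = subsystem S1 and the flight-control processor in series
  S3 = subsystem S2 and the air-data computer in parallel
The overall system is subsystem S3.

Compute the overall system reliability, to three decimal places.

0.999

Parallel (actuator driver and pitot heater controller): 1 − (1 − 0.76110)(1 − 0.95700) = 0.98973
Series ([0.98973] and flight-control processor): 0.98973 × 0.97820 = 0.96815
Parallel ([0.96815] and air-data computer): 1 − (1 − 0.96815)(1 − 0.97670) = 0.999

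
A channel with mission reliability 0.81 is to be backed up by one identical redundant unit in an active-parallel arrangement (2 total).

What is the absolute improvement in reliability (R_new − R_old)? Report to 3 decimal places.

0.154

R_before = 0.81
R_after = 1 − (1 − 0.81)^2 = 0.964
ΔR = 0.964 − 0.81 = 0.154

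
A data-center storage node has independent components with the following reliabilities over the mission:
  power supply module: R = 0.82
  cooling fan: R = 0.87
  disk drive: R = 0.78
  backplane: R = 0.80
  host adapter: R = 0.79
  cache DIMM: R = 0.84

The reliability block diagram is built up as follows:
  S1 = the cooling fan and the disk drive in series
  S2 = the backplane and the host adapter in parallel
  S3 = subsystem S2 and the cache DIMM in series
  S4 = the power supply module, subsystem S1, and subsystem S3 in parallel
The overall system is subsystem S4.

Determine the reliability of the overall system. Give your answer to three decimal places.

Series (cooling fan and disk drive): 0.87000 × 0.78000 = 0.67860
Parallel (backplane and host adapter): 1 − (1 − 0.80000)(1 − 0.79000) = 0.95800
Series ([0.95800] and cache DIMM): 0.95800 × 0.84000 = 0.80472
Parallel (power supply module, [0.67860], and [0.80472]): 1 − (1 − 0.82000)(1 − 0.67860)(1 − 0.80472) = 0.989

0.989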